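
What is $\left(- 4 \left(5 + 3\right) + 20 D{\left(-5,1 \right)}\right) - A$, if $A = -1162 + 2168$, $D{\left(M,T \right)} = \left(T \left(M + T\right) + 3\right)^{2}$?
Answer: $-1018$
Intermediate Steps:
$D{\left(M,T \right)} = \left(3 + T \left(M + T\right)\right)^{2}$
$A = 1006$
$\left(- 4 \left(5 + 3\right) + 20 D{\left(-5,1 \right)}\right) - A = \left(- 4 \left(5 + 3\right) + 20 \left(3 + 1^{2} - 5\right)^{2}\right) - 1006 = \left(\left(-4\right) 8 + 20 \left(3 + 1 - 5\right)^{2}\right) - 1006 = \left(-32 + 20 \left(-1\right)^{2}\right) - 1006 = \left(-32 + 20 \cdot 1\right) - 1006 = \left(-32 + 20\right) - 1006 = -12 - 1006 = -1018$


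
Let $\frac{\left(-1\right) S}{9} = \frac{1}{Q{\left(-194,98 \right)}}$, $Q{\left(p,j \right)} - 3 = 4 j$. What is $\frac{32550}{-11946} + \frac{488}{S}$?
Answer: $- \frac{383833985}{17919} \approx -21421.0$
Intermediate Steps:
$Q{\left(p,j \right)} = 3 + 4 j$
$S = - \frac{9}{395}$ ($S = - \frac{9}{3 + 4 \cdot 98} = - \frac{9}{3 + 392} = - \frac{9}{395} \approx -0.022785$)
$\frac{32550}{-11946} + \frac{488}{S} = \frac{32550}{-11946} + \frac{488}{- \frac{9}{395}} = 32550 \left(- \frac{1}{11946}\right) + 488 \left(- \frac{395}{9}\right) = - \frac{5425}{1991} - \frac{192760}{9} = - \frac{383833985}{17919}$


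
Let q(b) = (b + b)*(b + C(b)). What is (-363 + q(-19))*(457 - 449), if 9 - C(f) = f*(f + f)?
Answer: 219624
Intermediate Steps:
C(f) = 9 - 2*f**2 (C(f) = 9 - f*(f + f) = 9 - f*2*f = 9 - 2*f**2)
q(b) = 2*b*(9 + b - 2*b**2) (q(b) = (b + b)*(b + (9 - 2*b**2)) = (2*b)*(9 + b - 2*b**2) = 2*b*(9 + b - 2*b**2))
(-363 + q(-19))*(457 - 449) = (-363 + 2*(-19)*(9 - 19 - 2*(-19)**2))*(457 - 449) = (-363 + 2*(-19)*(9 - 19 - 2*361))*8 = (-363 + 2*(-19)*(9 - 19 - 722))*8 = (-363 + 2*(-19)*(-732))*8 = (-363 + 27816)*8 = 27453*8 = 219624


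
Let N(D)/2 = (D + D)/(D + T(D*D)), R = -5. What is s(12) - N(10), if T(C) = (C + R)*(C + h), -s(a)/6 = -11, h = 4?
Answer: 65270/989 ≈ 65.996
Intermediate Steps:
s(a) = 66 (s(a) = -6*(-11) = 66)
T(C) = (-5 + C)*(4 + C) (T(C) = (C - 5)*(C + 4) = (-5 + C)*(4 + C))
N(D) = 4*D/(-20 + D + D⁴ - D²) (N(D) = 2*((D + D)/(D + (-20 + (D*D)² - D*D))) = 2*((2*D)/(D + (-20 + (D²)² - D²))) = 2*((2*D)/(D + (-20 + D⁴ - D²))) = 2*((2*D)/(-20 + D + D⁴ - D²)) = 2*(2*D/(-20 + D + D⁴ - D²)) = 4*D/(-20 + D + D⁴ - D²))
s(12) - N(10) = 66 - 4*10/(-20 + 10 + 10⁴ - 1*10²) = 66 - 4*10/(-20 + 10 + 10000 - 1*100) = 66 - 4*10/(-20 + 10 + 10000 - 100) = 66 - 4*10/9890 = 66 - 1*4/989 = 66 - 4/989 = 65270/989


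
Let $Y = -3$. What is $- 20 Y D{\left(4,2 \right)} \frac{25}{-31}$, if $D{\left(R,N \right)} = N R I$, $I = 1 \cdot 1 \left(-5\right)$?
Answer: $\frac{60000}{31} \approx 1935.5$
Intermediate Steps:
$I = -5$ ($I = 1 \left(-5\right) = -5$)
$D{\left(R,N \right)} = - 5 N R$ ($D{\left(R,N \right)} = N R \left(-5\right) = - 5 N R$)
$- 20 Y D{\left(4,2 \right)} \frac{25}{-31} = \left(-20\right) \left(-3\right) \left(\left(-5\right) 2 \cdot 4\right) \frac{25}{-31} = 60 \left(-40\right) 25 \left(- \frac{1}{31}\right) = \left(-2400\right) \left(- \frac{25}{31}\right) = \frac{60000}{31}$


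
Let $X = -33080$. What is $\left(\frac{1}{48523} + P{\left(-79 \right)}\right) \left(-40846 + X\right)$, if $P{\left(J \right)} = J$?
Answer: $\frac{283381718616}{48523} \approx 5.8402 \cdot 10^{6}$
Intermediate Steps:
$\left(\frac{1}{48523} + P{\left(-79 \right)}\right) \left(-40846 + X\right) = \left(\frac{1}{48523} - 79\right) \left(-40846 - 33080\right) = \left(\frac{1}{48523} - 79\right) \left(-73926\right) = \left(- \frac{3833316}{48523}\right) \left(-73926\right) = \frac{283381718616}{48523}$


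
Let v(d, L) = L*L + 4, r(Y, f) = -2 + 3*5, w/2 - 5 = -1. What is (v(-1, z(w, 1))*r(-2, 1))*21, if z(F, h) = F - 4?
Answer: 5460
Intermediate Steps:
w = 8 (w = 10 + 2*(-1) = 10 - 2 = 8)
z(F, h) = -4 + F
r(Y, f) = 13 (r(Y, f) = -2 + 15 = 13)
v(d, L) = 4 + L² (v(d, L) = L² + 4 = 4 + L²)
(v(-1, z(w, 1))*r(-2, 1))*21 = ((4 + (-4 + 8)²)*13)*21 = ((4 + 4²)*13)*21 = ((4 + 16)*13)*21 = (20*13)*21 = 260*21 = 5460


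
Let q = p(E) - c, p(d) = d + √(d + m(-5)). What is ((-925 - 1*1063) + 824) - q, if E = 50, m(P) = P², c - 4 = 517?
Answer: -693 - 5*√3 ≈ -701.66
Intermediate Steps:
c = 521 (c = 4 + 517 = 521)
p(d) = d + √(25 + d) (p(d) = d + √(d + (-5)²) = d + √(d + 25) = d + √(25 + d))
q = -471 + 5*√3 (q = (50 + √(25 + 50)) - 1*521 = (50 + √75) - 521 = (50 + 5*√3) - 521 = -471 + 5*√3 ≈ -462.34)
((-925 - 1*1063) + 824) - q = ((-925 - 1*1063) + 824) - (-471 + 5*√3) = ((-925 - 1063) + 824) + (471 - 5*√3) = (-1988 + 824) + (471 - 5*√3) = -1164 + (471 - 5*√3) = -693 - 5*√3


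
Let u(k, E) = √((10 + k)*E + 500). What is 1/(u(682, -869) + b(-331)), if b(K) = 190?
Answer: 95/318474 - 47*I*√17/159237 ≈ 0.0002983 - 0.001217*I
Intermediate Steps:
u(k, E) = √(500 + E*(10 + k)) (u(k, E) = √(E*(10 + k) + 500) = √(500 + E*(10 + k)))
1/(u(682, -869) + b(-331)) = 1/(√(500 + 10*(-869) - 869*682) + 190) = 1/(√(500 - 8690 - 592658) + 190) = 1/(√(-600848) + 190) = 1/(188*I*√17 + 190) = 1/(190 + 188*I*√17)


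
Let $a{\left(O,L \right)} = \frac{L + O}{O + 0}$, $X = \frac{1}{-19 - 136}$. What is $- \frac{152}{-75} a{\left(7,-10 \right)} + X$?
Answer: $- \frac{4747}{5425} \approx -0.87502$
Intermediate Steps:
$X = - \frac{1}{155}$ ($X = \frac{1}{-155} = - \frac{1}{155} \approx -0.0064516$)
$a{\left(O,L \right)} = \frac{L + O}{O}$
$- \frac{152}{-75} a{\left(7,-10 \right)} + X = - \frac{152}{-75} \frac{-10 + 7}{7} - \frac{1}{155} = \left(-152\right) \left(- \frac{1}{75}\right) \frac{1}{7} \left(-3\right) - \frac{1}{155} = \frac{152}{75} \left(- \frac{3}{7}\right) - \frac{1}{155} = - \frac{152}{175} - \frac{1}{155} = - \frac{4747}{5425}$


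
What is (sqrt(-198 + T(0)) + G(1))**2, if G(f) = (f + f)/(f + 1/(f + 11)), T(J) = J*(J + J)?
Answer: -32886/169 + 144*I*sqrt(22)/13 ≈ -194.59 + 51.955*I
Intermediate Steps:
T(J) = 2*J**2 (T(J) = J*(2*J) = 2*J**2)
G(f) = 2*f/(f + 1/(11 + f)) (G(f) = (2*f)/(f + 1/(11 + f)) = 2*f/(f + 1/(11 + f)))
(sqrt(-198 + T(0)) + G(1))**2 = (sqrt(-198 + 2*0**2) + 2*1*(11 + 1)/(1 + 1**2 + 11*1))**2 = (sqrt(-198 + 2*0) + 2*1*12/(1 + 1 + 11))**2 = (sqrt(-198 + 0) + 2*1*12/13)**2 = (sqrt(-198) + 2*1*(1/13)*12)**2 = (3*I*sqrt(22) + 24/13)**2 = (24/13 + 3*I*sqrt(22))**2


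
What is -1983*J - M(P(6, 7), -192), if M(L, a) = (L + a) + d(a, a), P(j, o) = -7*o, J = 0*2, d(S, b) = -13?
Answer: 254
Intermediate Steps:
J = 0
M(L, a) = -13 + L + a (M(L, a) = (L + a) - 13 = -13 + L + a)
-1983*J - M(P(6, 7), -192) = -1983*0 - (-13 - 7*7 - 192) = 0 - (-13 - 49 - 192) = 0 - 1*(-254) = 0 + 254 = 254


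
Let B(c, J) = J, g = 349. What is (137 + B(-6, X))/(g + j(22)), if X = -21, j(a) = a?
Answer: 116/371 ≈ 0.31267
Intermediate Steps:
(137 + B(-6, X))/(g + j(22)) = (137 - 21)/(349 + 22) = 116/371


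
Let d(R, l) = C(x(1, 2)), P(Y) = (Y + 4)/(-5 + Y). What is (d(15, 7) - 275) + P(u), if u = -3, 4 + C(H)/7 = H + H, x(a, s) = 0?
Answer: -2425/8 ≈ -303.13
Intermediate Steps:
C(H) = -28 + 14*H (C(H) = -28 + 7*(H + H) = -28 + 7*(2*H) = -28 + 14*H)
P(Y) = (4 + Y)/(-5 + Y)
d(R, l) = -28 (d(R, l) = -28 + 14*0 = -28 + 0 = -28)
(d(15, 7) - 275) + P(u) = (-28 - 275) + (4 - 3)/(-5 - 3) = -303 + 1/(-8) = -303 - ⅛*1 = -303 - ⅛ = -2425/8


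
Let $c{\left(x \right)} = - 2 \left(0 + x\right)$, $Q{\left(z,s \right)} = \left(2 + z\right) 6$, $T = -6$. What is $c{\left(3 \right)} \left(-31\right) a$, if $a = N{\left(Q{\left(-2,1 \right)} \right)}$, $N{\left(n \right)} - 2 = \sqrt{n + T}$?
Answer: $372 + 186 i \sqrt{6} \approx 372.0 + 455.6 i$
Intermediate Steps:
$Q{\left(z,s \right)} = 12 + 6 z$
$c{\left(x \right)} = - 2 x$
$N{\left(n \right)} = 2 + \sqrt{-6 + n}$ ($N{\left(n \right)} = 2 + \sqrt{n - 6} = 2 + \sqrt{-6 + n}$)
$a = 2 + i \sqrt{6}$ ($a = 2 + \sqrt{-6 + \left(12 + 6 \left(-2\right)\right)} = 2 + \sqrt{-6 + \left(12 - 12\right)} = 2 + \sqrt{-6 + 0} = 2 + \sqrt{-6} = 2 + i \sqrt{6} \approx 2.0 + 2.4495 i$)
$c{\left(3 \right)} \left(-31\right) a = \left(-2\right) 3 \left(-31\right) \left(2 + i \sqrt{6}\right) = \left(-6\right) \left(-31\right) \left(2 + i \sqrt{6}\right) = 186 \left(2 + i \sqrt{6}\right) = 372 + 186 i \sqrt{6}$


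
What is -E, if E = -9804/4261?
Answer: 9804/4261 ≈ 2.3009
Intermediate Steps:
E = -9804/4261 (E = -9804*1/4261 = -9804/4261 ≈ -2.3009)
-E = -1*(-9804/4261) = 9804/4261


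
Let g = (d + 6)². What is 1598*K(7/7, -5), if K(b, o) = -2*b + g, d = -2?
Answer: 22372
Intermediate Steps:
g = 16 (g = (-2 + 6)² = 4² = 16)
K(b, o) = 16 - 2*b (K(b, o) = -2*b + 16 = 16 - 2*b)
1598*K(7/7, -5) = 1598*(16 - 14/7) = 1598*(16 - 2*1) = 1598*(16 - 2) = 1598*14 = 22372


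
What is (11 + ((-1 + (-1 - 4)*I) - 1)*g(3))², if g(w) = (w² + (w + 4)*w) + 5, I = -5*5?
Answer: 18627856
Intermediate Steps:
I = -25
g(w) = 5 + w² + w*(4 + w) (g(w) = (w² + (4 + w)*w) + 5 = (w² + w*(4 + w)) + 5 = 5 + w² + w*(4 + w))
(11 + ((-1 + (-1 - 4)*I) - 1)*g(3))² = (11 + ((-1 + (-1 - 4)*(-25)) - 1)*(5 + 2*3² + 4*3))² = (11 + ((-1 - 5*(-25)) - 1)*(5 + 2*9 + 12))² = (11 + ((-1 + 125) - 1)*(5 + 18 + 12))² = (11 + (124 - 1)*35)² = (11 + 123*35)² = (11 + 4305)² = 4316² = 18627856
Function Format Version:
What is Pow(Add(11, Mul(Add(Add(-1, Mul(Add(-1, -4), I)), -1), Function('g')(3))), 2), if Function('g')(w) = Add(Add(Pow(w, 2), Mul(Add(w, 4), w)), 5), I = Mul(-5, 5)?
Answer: 18627856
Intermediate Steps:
I = -25
Function('g')(w) = Add(5, Pow(w, 2), Mul(w, Add(4, w))) (Function('g')(w) = Add(Add(Pow(w, 2), Mul(Add(4, w), w)), 5) = Add(Add(Pow(w, 2), Mul(w, Add(4, w))), 5) = Add(5, Pow(w, 2), Mul(w, Add(4, w))))
Pow(Add(11, Mul(Add(Add(-1, Mul(Add(-1, -4), I)), -1), Function('g')(3))), 2) = Pow(Add(11, Mul(Add(Add(-1, Mul(Add(-1, -4), -25)), -1), Add(5, Mul(2, Pow(3, 2)), Mul(4, 3)))), 2) = Pow(Add(11, Mul(Add(Add(-1, Mul(-5, -25)), -1), Add(5, Mul(2, 9), 12))), 2) = Pow(Add(11, Mul(Add(Add(-1, 125), -1), Add(5, 18, 12))), 2) = Pow(Add(11, Mul(Add(124, -1), 35)), 2) = Pow(Add(11, Mul(123, 35)), 2) = Pow(Add(11, 4305), 2) = Pow(4316, 2) = 18627856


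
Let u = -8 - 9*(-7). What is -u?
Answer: -55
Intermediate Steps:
u = 55 (u = -8 + 63 = 55)
-u = -1*55 = -55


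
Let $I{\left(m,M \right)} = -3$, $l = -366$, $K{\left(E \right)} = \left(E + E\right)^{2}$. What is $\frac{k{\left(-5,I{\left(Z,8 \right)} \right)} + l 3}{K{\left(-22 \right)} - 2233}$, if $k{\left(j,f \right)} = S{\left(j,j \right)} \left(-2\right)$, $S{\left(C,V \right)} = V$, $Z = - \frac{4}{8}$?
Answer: $\frac{1088}{297} \approx 3.6633$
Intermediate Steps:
$K{\left(E \right)} = 4 E^{2}$ ($K{\left(E \right)} = \left(2 E\right)^{2} = 4 E^{2}$)
$Z = - \frac{1}{2}$ ($Z = \left(-4\right) \frac{1}{8} = - \frac{1}{2} \approx -0.5$)
$k{\left(j,f \right)} = - 2 j$ ($k{\left(j,f \right)} = j \left(-2\right) = - 2 j$)
$\frac{k{\left(-5,I{\left(Z,8 \right)} \right)} + l 3}{K{\left(-22 \right)} - 2233} = \frac{\left(-2\right) \left(-5\right) - 1098}{4 \left(-22\right)^{2} - 2233} = \frac{10 - 1098}{4 \cdot 484 - 2233} = - \frac{1088}{1936 - 2233} = - \frac{1088}{-297} = \left(-1088\right) \left(- \frac{1}{297}\right) = \frac{1088}{297}$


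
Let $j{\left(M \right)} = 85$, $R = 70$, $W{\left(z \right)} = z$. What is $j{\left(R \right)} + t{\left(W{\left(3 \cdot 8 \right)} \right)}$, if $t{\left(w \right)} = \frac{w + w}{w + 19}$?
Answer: $\frac{3703}{43} \approx 86.116$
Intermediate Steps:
$t{\left(w \right)} = \frac{2 w}{19 + w}$
$j{\left(R \right)} + t{\left(W{\left(3 \cdot 8 \right)} \right)} = 85 + \frac{2 \cdot 3 \cdot 8}{19 + 3 \cdot 8} = 85 + 2 \cdot 24 \frac{1}{19 + 24} = 85 + 2 \cdot 24 \cdot \frac{1}{43} = 85 + \frac{48}{43} = \frac{3703}{43}$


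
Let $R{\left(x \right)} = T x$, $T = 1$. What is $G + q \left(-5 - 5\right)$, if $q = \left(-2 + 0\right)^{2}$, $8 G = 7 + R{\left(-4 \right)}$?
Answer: $- \frac{317}{8} \approx -39.625$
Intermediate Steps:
$R{\left(x \right)} = x$ ($R{\left(x \right)} = 1 x = x$)
$G = \frac{3}{8}$ ($G = \frac{7 - 4}{8} = \frac{1}{8} \cdot 3 = \frac{3}{8} \approx 0.375$)
$q = 4$ ($q = \left(-2\right)^{2} = 4$)
$G + q \left(-5 - 5\right) = \frac{3}{8} + 4 \left(-5 - 5\right) = \frac{3}{8} + 4 \left(-10\right) = \frac{3}{8} - 40 = - \frac{317}{8}$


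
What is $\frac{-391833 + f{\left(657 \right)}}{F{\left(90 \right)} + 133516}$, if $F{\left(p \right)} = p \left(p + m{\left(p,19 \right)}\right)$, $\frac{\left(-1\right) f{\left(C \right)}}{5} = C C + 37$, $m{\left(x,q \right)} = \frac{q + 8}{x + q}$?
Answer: $- \frac{277978667}{15438574} \approx -18.005$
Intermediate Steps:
$m{\left(x,q \right)} = \frac{8 + q}{q + x}$
$f{\left(C \right)} = -185 - 5 C^{2}$ ($f{\left(C \right)} = - 5 \left(C C + 37\right) = - 5 \left(C^{2} + 37\right) = - 5 \left(37 + C^{2}\right) = -185 - 5 C^{2}$)
$F{\left(p \right)} = p \left(p + \frac{27}{19 + p}\right)$ ($F{\left(p \right)} = p \left(p + \frac{8 + 19}{19 + p}\right) = p \left(p + \frac{1}{19 + p} 27\right) = p \left(p + \frac{27}{19 + p}\right)$)
$\frac{-391833 + f{\left(657 \right)}}{F{\left(90 \right)} + 133516} = \frac{-391833 - \left(185 + 5 \cdot 657^{2}\right)}{\frac{90 \left(27 + 90 \left(19 + 90\right)\right)}{19 + 90} + 133516} = \frac{-391833 - 2158430}{\frac{90 \left(27 + 90 \cdot 109\right)}{109} + 133516} = \frac{-391833 - 2158430}{90 \cdot \frac{1}{109} \left(27 + 9810\right) + 133516} = \frac{-391833 - 2158430}{90 \cdot \frac{1}{109} \cdot 9837 + 133516} = - \frac{2550263}{\frac{885330}{109} + 133516} = - \frac{2550263}{\frac{15438574}{109}} = \left(-2550263\right) \frac{109}{15438574} = - \frac{277978667}{15438574}$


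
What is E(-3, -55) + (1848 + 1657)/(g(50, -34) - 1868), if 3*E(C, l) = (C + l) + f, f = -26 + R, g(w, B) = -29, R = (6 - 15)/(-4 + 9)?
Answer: -288796/9485 ≈ -30.448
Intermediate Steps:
R = -9/5 ≈ -1.8000
f = -139/5 (f = -26 - 9/5 = -139/5 ≈ -27.800)
E(C, l) = -139/15 + C/3 + l/3 (E(C, l) = ((C + l) - 139/5)/3 = (-139/5 + C + l)/3 = -139/15 + C/3 + l/3)
E(-3, -55) + (1848 + 1657)/(g(50, -34) - 1868) = (-139/15 + (1/3)*(-3) + (1/3)*(-55)) + (1848 + 1657)/(-29 - 1868) = (-139/15 - 1 - 55/3) + 3505/(-1897) = -143/5 + 3505*(-1/1897) = -143/5 - 3505/1897 = -288796/9485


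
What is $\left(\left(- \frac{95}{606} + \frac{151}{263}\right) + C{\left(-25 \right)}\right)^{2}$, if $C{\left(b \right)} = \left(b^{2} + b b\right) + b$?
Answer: $\frac{38143875453494041}{25401346884} \approx 1.5016 \cdot 10^{6}$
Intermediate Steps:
$C{\left(b \right)} = b + 2 b^{2}$ ($C{\left(b \right)} = \left(b^{2} + b^{2}\right) + b = 2 b^{2} + b = b + 2 b^{2}$)
$\left(\left(- \frac{95}{606} + \frac{151}{263}\right) + C{\left(-25 \right)}\right)^{2} = \left(\left(- \frac{95}{606} + \frac{151}{263}\right) - 25 \left(1 + 2 \left(-25\right)\right)\right)^{2} = \left(\left(\left(-95\right) \frac{1}{606} + 151 \cdot \frac{1}{263}\right) - 25 \left(1 - 50\right)\right)^{2} = \left(\left(- \frac{95}{606} + \frac{151}{263}\right) - -1225\right)^{2} = \left(\frac{66521}{159378} + 1225\right)^{2} = \left(\frac{195304571}{159378}\right)^{2} = \frac{38143875453494041}{25401346884}$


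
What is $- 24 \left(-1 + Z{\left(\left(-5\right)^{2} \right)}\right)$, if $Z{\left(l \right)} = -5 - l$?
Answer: $744$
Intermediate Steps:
$- 24 \left(-1 + Z{\left(\left(-5\right)^{2} \right)}\right) = - 24 \left(-1 - 30\right) = \left(-24\right) \left(-31\right) = 744$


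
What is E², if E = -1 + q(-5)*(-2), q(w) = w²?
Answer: 2601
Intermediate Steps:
E = -51 (E = -1 + (-5)²*(-2) = -1 + 25*(-2) = -1 - 50 = -51)
E² = (-51)² = 2601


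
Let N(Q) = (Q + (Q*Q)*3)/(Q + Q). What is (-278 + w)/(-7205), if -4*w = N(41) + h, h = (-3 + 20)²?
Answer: 133/2620 ≈ 0.050763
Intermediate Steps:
N(Q) = (Q + 3*Q²)/(2*Q) (N(Q) = (Q + Q²*3)/((2*Q)) = (Q + 3*Q²)*(1/(2*Q)) = (Q + 3*Q²)/(2*Q))
h = 289 (h = 17² = 289)
w = -351/4 (w = -((½ + (3/2)*41) + 289)/4 = -((½ + 123/2) + 289)/4 = -(62 + 289)/4 = -¼*351 = -351/4 ≈ -87.750)
(-278 + w)/(-7205) = (-278 - 351/4)/(-7205) = -1463/4*(-1/7205) = 133/2620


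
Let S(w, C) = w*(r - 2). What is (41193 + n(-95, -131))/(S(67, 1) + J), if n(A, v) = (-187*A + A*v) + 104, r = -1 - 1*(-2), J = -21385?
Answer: -71507/21452 ≈ -3.3333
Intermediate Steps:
r = 1 (r = -1 + 2 = 1)
S(w, C) = -w (S(w, C) = w*(1 - 2) = w*(-1) = -w)
n(A, v) = 104 - 187*A + A*v
(41193 + n(-95, -131))/(S(67, 1) + J) = (41193 + (104 - 187*(-95) - 95*(-131)))/(-1*67 - 21385) = (41193 + (104 + 17765 + 12445))/(-67 - 21385) = (41193 + 30314)/(-21452) = 71507*(-1/21452) = -71507/21452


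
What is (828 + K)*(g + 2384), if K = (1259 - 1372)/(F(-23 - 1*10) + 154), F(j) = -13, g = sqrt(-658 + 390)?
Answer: 278057840/141 + 233270*I*sqrt(67)/141 ≈ 1.972e+6 + 13542.0*I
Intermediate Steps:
g = 2*I*sqrt(67) (g = sqrt(-268) = 2*I*sqrt(67) ≈ 16.371*I)
K = -113/141 (K = (1259 - 1372)/(-13 + 154) = -113/141 ≈ -0.80142)
(828 + K)*(g + 2384) = (828 - 113/141)*(2*I*sqrt(67) + 2384) = 116635*(2384 + 2*I*sqrt(67))/141 = 278057840/141 + 233270*I*sqrt(67)/141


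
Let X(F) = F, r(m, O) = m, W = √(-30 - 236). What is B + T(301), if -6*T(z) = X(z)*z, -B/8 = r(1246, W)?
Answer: -150409/6 ≈ -25068.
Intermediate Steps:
W = I*√266 (W = √(-266) = I*√266 ≈ 16.31*I)
B = -9968 (B = -8*1246 = -9968)
T(z) = -z²/6 (T(z) = -z*z/6 = -z²/6)
B + T(301) = -9968 - ⅙*301² = -9968 - ⅙*90601 = -9968 - 90601/6 = -150409/6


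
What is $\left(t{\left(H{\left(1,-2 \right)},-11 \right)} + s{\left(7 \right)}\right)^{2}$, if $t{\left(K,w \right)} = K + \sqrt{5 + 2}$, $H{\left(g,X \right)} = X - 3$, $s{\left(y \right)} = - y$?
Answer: $\left(12 - \sqrt{7}\right)^{2} \approx 87.502$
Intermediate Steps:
$H{\left(g,X \right)} = -3 + X$ ($H{\left(g,X \right)} = X - 3 = -3 + X$)
$t{\left(K,w \right)} = K + \sqrt{7}$
$\left(t{\left(H{\left(1,-2 \right)},-11 \right)} + s{\left(7 \right)}\right)^{2} = \left(\left(\left(-3 - 2\right) + \sqrt{7}\right) - 7\right)^{2} = \left(\left(-5 + \sqrt{7}\right) - 7\right)^{2} = \left(-12 + \sqrt{7}\right)^{2}$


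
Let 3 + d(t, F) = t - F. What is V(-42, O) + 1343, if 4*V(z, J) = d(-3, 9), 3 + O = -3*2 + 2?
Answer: 5357/4 ≈ 1339.3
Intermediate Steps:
O = -7 (O = -3 + (-3*2 + 2) = -3 + (-6 + 2) = -3 - 4 = -7)
d(t, F) = -3 + t - F (d(t, F) = -3 + (t - F) = -3 + t - F)
V(z, J) = -15/4 (V(z, J) = (-3 - 3 - 1*9)/4 = (-3 - 3 - 9)/4 = (1/4)*(-15) = -15/4)
V(-42, O) + 1343 = -15/4 + 1343 = 5357/4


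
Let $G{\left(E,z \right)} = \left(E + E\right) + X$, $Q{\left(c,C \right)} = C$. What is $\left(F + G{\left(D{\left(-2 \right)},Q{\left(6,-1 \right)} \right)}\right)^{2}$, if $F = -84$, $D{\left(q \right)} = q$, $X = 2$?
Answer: $7396$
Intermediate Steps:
$G{\left(E,z \right)} = 2 + 2 E$ ($G{\left(E,z \right)} = \left(E + E\right) + 2 = 2 E + 2 = 2 + 2 E$)
$\left(F + G{\left(D{\left(-2 \right)},Q{\left(6,-1 \right)} \right)}\right)^{2} = \left(-84 + \left(2 + 2 \left(-2\right)\right)\right)^{2} = \left(-84 + \left(2 - 4\right)\right)^{2} = \left(-84 - 2\right)^{2} = \left(-86\right)^{2} = 7396$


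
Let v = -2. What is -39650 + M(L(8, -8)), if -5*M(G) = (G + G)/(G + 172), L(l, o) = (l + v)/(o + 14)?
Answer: -34297252/865 ≈ -39650.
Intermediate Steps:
L(l, o) = (-2 + l)/(14 + o) (L(l, o) = (l - 2)/(o + 14) = (-2 + l)/(14 + o))
M(G) = -2*G/(5*(172 + G)) (M(G) = -(G + G)/(5*(G + 172)) = -2*G/(5*(172 + G)))
-39650 + M(L(8, -8)) = -39650 - 2*(-2 + 8)/(14 - 8)/(860 + 5*((-2 + 8)/(14 - 8))) = -39650 - 2*6/6/(860 + 5*(6/6)) = -39650 - 2*(⅙)*6/(860 + 5*((⅙)*6)) = -39650 - 2*1/(860 + 5*1) = -39650 - 2*1/(860 + 5) = -39650 - 2*1/865 = -39650 - 2*1*1/865 = -39650 - 2/865 = -34297252/865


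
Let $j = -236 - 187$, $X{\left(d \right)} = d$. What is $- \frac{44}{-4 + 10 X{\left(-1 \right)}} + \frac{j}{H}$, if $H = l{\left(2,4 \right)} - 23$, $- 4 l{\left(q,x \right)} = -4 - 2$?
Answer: $\frac{6868}{301} \approx 22.817$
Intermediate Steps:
$l{\left(q,x \right)} = \frac{3}{2}$ ($l{\left(q,x \right)} = - \frac{-4 - 2}{4} = \left(- \frac{1}{4}\right) \left(-6\right) = \frac{3}{2}$)
$j = -423$ ($j = -236 - 187 = -423$)
$H = - \frac{43}{2}$ ($H = \frac{3}{2} - 23 = - \frac{43}{2} \approx -21.5$)
$- \frac{44}{-4 + 10 X{\left(-1 \right)}} + \frac{j}{H} = - \frac{44}{-4 + 10 \left(-1\right)} - \frac{423}{- \frac{43}{2}} = - \frac{44}{-4 - 10} - - \frac{846}{43} = - \frac{44}{-14} + \frac{846}{43} = \left(-44\right) \left(- \frac{1}{14}\right) + \frac{846}{43} = \frac{22}{7} + \frac{846}{43} = \frac{6868}{301}$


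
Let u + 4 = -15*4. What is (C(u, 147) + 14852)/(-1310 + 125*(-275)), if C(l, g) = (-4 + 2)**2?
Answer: -4952/11895 ≈ -0.41631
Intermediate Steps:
u = -64 (u = -4 - 15*4 = -4 - 60 = -64)
C(l, g) = 4 (C(l, g) = (-2)**2 = 4)
(C(u, 147) + 14852)/(-1310 + 125*(-275)) = (4 + 14852)/(-1310 + 125*(-275)) = 14856/(-1310 - 34375) = 14856/(-35685) = 14856*(-1/35685) = -4952/11895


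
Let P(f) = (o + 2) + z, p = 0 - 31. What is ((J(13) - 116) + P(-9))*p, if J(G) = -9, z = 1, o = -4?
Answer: 3906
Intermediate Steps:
p = -31
P(f) = -1 (P(f) = (-4 + 2) + 1 = -2 + 1 = -1)
((J(13) - 116) + P(-9))*p = ((-9 - 116) - 1)*(-31) = (-125 - 1)*(-31) = -126*(-31) = 3906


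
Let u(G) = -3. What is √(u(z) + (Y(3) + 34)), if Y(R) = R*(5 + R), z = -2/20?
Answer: √55 ≈ 7.4162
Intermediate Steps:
z = -⅒ (z = -2*1/20 = -⅒ ≈ -0.10000)
√(u(z) + (Y(3) + 34)) = √(-3 + (3*(5 + 3) + 34)) = √(-3 + (3*8 + 34)) = √(-3 + (24 + 34)) = √(-3 + 58) = √55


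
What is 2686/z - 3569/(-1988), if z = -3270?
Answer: 3165431/3250380 ≈ 0.97386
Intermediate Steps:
2686/z - 3569/(-1988) = 2686/(-3270) - 3569/(-1988) = 2686*(-1/3270) - 3569*(-1/1988) = -1343/1635 + 3569/1988 = 3165431/3250380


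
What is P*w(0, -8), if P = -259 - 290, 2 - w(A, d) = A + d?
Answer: -5490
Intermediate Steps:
w(A, d) = 2 - A - d (w(A, d) = 2 - (A + d) = 2 + (-A - d) = 2 - A - d)
P = -549
P*w(0, -8) = -549*(2 - 1*0 - 1*(-8)) = -549*(2 + 0 + 8) = -549*10 = -5490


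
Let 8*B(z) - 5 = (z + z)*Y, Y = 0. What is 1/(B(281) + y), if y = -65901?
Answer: -8/527203 ≈ -1.5174e-5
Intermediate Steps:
B(z) = 5/8 (B(z) = 5/8 + ((z + z)*0)/8 = 5/8 + ((2*z)*0)/8 = 5/8 + (⅛)*0 = 5/8 + 0 = 5/8)
1/(B(281) + y) = 1/(5/8 - 65901) = 1/(-527203/8) = -8/527203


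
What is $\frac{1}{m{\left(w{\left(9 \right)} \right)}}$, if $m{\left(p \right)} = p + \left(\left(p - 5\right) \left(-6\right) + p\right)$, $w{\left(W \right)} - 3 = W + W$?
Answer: $- \frac{1}{54} \approx -0.018519$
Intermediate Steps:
$w{\left(W \right)} = 3 + 2 W$ ($w{\left(W \right)} = 3 + \left(W + W\right) = 3 + 2 W$)
$m{\left(p \right)} = 30 - 4 p$ ($m{\left(p \right)} = p + \left(\left(-5 + p\right) \left(-6\right) + p\right) = p - \left(-30 + 5 p\right) = 30 - 4 p$)
$\frac{1}{m{\left(w{\left(9 \right)} \right)}} = \frac{1}{30 - 4 \left(3 + 2 \cdot 9\right)} = \frac{1}{30 - 4 \left(3 + 18\right)} = \frac{1}{30 - 84} = \frac{1}{-54} = - \frac{1}{54}$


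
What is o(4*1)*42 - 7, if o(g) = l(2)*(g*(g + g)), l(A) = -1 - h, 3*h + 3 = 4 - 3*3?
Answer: 2233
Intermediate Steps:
h = -8/3 (h = -1 + (4 - 3*3)/3 = -1 + (4 - 9)/3 = -1 + (⅓)*(-5) = -1 - 5/3 = -8/3 ≈ -2.6667)
l(A) = 5/3 (l(A) = -1 - 1*(-8/3) = -1 + 8/3 = 5/3)
o(g) = 10*g²/3 (o(g) = 5*(g*(g + g))/3 = 5*(g*(2*g))/3 = 5*(2*g²)/3 = 10*g²/3)
o(4*1)*42 - 7 = (10*(4*1)²/3)*42 - 7 = ((10/3)*4²)*42 - 7 = ((10/3)*16)*42 - 7 = (160/3)*42 - 7 = 2240 - 7 = 2233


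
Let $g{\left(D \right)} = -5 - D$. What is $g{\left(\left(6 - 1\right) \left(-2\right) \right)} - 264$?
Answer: $-259$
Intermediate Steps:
$g{\left(\left(6 - 1\right) \left(-2\right) \right)} - 264 = \left(-5 - \left(6 - 1\right) \left(-2\right)\right) - 264 = \left(-5 - 5 \left(-2\right)\right) - 264 = \left(-5 - -10\right) - 264 = \left(-5 + 10\right) - 264 = 5 - 264 = -259$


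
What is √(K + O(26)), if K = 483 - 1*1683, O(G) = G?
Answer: I*√1174 ≈ 34.264*I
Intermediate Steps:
K = -1200 (K = 483 - 1683 = -1200)
√(K + O(26)) = √(-1200 + 26) = √(-1174) = I*√1174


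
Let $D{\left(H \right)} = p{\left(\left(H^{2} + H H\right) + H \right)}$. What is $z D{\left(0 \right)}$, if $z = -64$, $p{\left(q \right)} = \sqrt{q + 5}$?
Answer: $- 64 \sqrt{5} \approx -143.11$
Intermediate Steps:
$p{\left(q \right)} = \sqrt{5 + q}$
$D{\left(H \right)} = \sqrt{5 + H + 2 H^{2}}$ ($D{\left(H \right)} = \sqrt{5 + \left(\left(H^{2} + H H\right) + H\right)} = \sqrt{5 + \left(\left(H^{2} + H^{2}\right) + H\right)} = \sqrt{5 + \left(2 H^{2} + H\right)} = \sqrt{5 + \left(H + 2 H^{2}\right)} = \sqrt{5 + H + 2 H^{2}}$)
$z D{\left(0 \right)} = - 64 \sqrt{5 + 0 \left(1 + 2 \cdot 0\right)} = - 64 \sqrt{5 + 0 \left(1 + 0\right)} = - 64 \sqrt{5 + 0 \cdot 1} = - 64 \sqrt{5 + 0} = - 64 \sqrt{5}$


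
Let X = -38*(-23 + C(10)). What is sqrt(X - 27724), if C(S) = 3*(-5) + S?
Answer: 2*I*sqrt(6665) ≈ 163.28*I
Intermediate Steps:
C(S) = -15 + S
X = 1064 (X = -38*(-23 + (-15 + 10)) = -38*(-23 - 5) = -38*(-28) = 1064)
sqrt(X - 27724) = sqrt(1064 - 27724) = sqrt(-26660) = 2*I*sqrt(6665)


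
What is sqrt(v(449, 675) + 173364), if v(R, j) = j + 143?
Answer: sqrt(174182) ≈ 417.35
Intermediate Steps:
v(R, j) = 143 + j
sqrt(v(449, 675) + 173364) = sqrt((143 + 675) + 173364) = sqrt(818 + 173364) = sqrt(174182)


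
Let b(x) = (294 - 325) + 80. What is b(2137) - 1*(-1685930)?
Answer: 1685979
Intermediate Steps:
b(x) = 49 (b(x) = -31 + 80 = 49)
b(2137) - 1*(-1685930) = 49 - 1*(-1685930) = 49 + 1685930 = 1685979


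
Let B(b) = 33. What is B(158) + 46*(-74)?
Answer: -3371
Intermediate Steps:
B(158) + 46*(-74) = 33 + 46*(-74) = 33 - 3404 = -3371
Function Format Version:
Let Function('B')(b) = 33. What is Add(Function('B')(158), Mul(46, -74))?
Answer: -3371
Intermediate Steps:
Add(Function('B')(158), Mul(46, -74)) = Add(33, Mul(46, -74)) = Add(33, -3404) = -3371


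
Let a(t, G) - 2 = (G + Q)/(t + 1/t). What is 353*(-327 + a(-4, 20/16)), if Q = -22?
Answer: -1921026/17 ≈ -1.1300e+5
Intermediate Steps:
a(t, G) = 2 + (-22 + G)/(t + 1/t) (a(t, G) = 2 + (G - 22)/(t + 1/t) = 2 + (-22 + G)/(t + 1/t))
353*(-327 + a(-4, 20/16)) = 353*(-327 + (2 - 22*(-4) + 2*(-4)**2 + (20/16)*(-4))/(1 + (-4)**2)) = 353*(-327 + (2 + 88 + 2*16 + (20*(1/16))*(-4))/(1 + 16)) = 353*(-327 + (2 + 88 + 32 + (5/4)*(-4))/17) = 353*(-327 + (2 + 88 + 32 - 5)/17) = 353*(-327 + (1/17)*117) = 353*(-327 + 117/17) = 353*(-5442/17) = -1921026/17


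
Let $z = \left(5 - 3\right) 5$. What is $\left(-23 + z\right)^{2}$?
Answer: $169$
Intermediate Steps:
$z = 10$ ($z = 2 \cdot 5 = 10$)
$\left(-23 + z\right)^{2} = \left(-23 + 10\right)^{2} = \left(-13\right)^{2} = 169$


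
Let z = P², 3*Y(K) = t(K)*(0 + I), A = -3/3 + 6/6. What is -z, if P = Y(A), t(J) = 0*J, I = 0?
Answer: 0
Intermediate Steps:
t(J) = 0
A = 0 (A = -3*⅓ + 6*(⅙) = -1 + 1 = 0)
Y(K) = 0 (Y(K) = (0*(0 + 0))/3 = (0*0)/3 = (⅓)*0 = 0)
P = 0
z = 0 (z = 0² = 0)
-z = -1*0 = 0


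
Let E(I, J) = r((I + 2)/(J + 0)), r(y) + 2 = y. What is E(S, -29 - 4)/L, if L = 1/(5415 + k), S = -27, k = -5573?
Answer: 6478/33 ≈ 196.30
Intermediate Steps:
r(y) = -2 + y
E(I, J) = -2 + (2 + I)/J (E(I, J) = -2 + (I + 2)/(J + 0) = -2 + (2 + I)/J)
L = -1/158 (L = 1/(5415 - 5573) = 1/(-158) = -1/158 ≈ -0.0063291)
E(S, -29 - 4)/L = ((2 - 27 - 2*(-29 - 4))/(-29 - 4))/(-1/158) = ((2 - 27 - 2*(-33))/(-33))*(-158) = -(2 - 27 + 66)/33*(-158) = -1/33*41*(-158) = -41/33*(-158) = 6478/33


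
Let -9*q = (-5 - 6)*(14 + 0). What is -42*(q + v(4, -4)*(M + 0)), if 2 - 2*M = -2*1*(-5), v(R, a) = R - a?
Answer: 1876/3 ≈ 625.33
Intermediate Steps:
M = -4 (M = 1 - (-2*1)*(-5)/2 = 1 - (-1)*(-5) = 1 - ½*10 = 1 - 5 = -4)
q = 154/9 (q = -(-5 - 6)*(14 + 0)/9 = -(-11)*14/9 = -⅑*(-154) = 154/9 ≈ 17.111)
-42*(q + v(4, -4)*(M + 0)) = -42*(154/9 + (4 - 1*(-4))*(-4 + 0)) = -42*(154/9 + (4 + 4)*(-4)) = -42*(154/9 + 8*(-4)) = -42*(154/9 - 32) = -42*(-134/9) = 1876/3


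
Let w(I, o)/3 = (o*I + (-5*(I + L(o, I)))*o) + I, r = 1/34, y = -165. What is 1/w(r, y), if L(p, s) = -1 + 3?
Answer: 34/170283 ≈ 0.00019967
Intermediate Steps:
r = 1/34 ≈ 0.029412
L(p, s) = 2
w(I, o) = 3*I + 3*I*o + 3*o*(-10 - 5*I) (w(I, o) = 3*((o*I + (-5*(I + 2))*o) + I) = 3*((I*o + (-5*(2 + I))*o) + I) = 3*((I*o + (-10 - 5*I)*o) + I) = 3*((I*o + o*(-10 - 5*I)) + I) = 3*(I + I*o + o*(-10 - 5*I)) = 3*I + 3*I*o + 3*o*(-10 - 5*I))
1/w(r, y) = 1/(-30*(-165) + 3*(1/34) - 12*1/34*(-165)) = 1/(4950 + 3/34 + 990/17) = 1/(170283/34) = 34/170283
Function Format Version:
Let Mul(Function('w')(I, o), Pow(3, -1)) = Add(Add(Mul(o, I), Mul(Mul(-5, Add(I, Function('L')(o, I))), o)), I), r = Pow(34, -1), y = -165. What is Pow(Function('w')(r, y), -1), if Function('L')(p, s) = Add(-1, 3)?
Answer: Rational(34, 170283) ≈ 0.00019967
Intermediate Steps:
r = Rational(1, 34) ≈ 0.029412
Function('L')(p, s) = 2
Function('w')(I, o) = Add(Mul(3, I), Mul(3, I, o), Mul(3, o, Add(-10, Mul(-5, I)))) (Function('w')(I, o) = Mul(3, Add(Add(Mul(o, I), Mul(Mul(-5, Add(I, 2)), o)), I)) = Mul(3, Add(Add(Mul(I, o), Mul(Mul(-5, Add(2, I)), o)), I)) = Mul(3, Add(Add(Mul(I, o), Mul(Add(-10, Mul(-5, I)), o)), I)) = Mul(3, Add(Add(Mul(I, o), Mul(o, Add(-10, Mul(-5, I)))), I)) = Mul(3, Add(I, Mul(I, o), Mul(o, Add(-10, Mul(-5, I))))) = Add(Mul(3, I), Mul(3, I, o), Mul(3, o, Add(-10, Mul(-5, I)))))
Pow(Function('w')(r, y), -1) = Pow(Add(Mul(-30, -165), Mul(3, Rational(1, 34)), Mul(-12, Rational(1, 34), -165)), -1) = Pow(Add(4950, Rational(3, 34), Rational(990, 17)), -1) = Pow(Rational(170283, 34), -1) = Rational(34, 170283)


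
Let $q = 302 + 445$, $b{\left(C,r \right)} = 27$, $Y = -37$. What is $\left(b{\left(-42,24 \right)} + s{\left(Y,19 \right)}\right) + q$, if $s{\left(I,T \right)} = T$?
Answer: $793$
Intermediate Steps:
$q = 747$
$\left(b{\left(-42,24 \right)} + s{\left(Y,19 \right)}\right) + q = \left(27 + 19\right) + 747 = 46 + 747 = 793$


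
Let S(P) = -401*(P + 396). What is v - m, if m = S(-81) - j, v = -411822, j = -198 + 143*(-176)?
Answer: -310873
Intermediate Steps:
j = -25366 (j = -198 - 25168 = -25366)
S(P) = -158796 - 401*P (S(P) = -401*(396 + P) = -158796 - 401*P)
m = -100949 (m = (-158796 - 401*(-81)) - 1*(-25366) = (-158796 + 32481) + 25366 = -126315 + 25366 = -100949)
v - m = -411822 - 1*(-100949) = -411822 + 100949 = -310873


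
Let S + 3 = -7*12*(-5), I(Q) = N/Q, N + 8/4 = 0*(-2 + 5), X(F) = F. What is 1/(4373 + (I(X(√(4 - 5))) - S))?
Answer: 989/3912485 - I/7824970 ≈ 0.00025278 - 1.278e-7*I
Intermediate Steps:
N = -2 (N = -2 + 0*(-2 + 5) = -2 + 0*3 = -2 + 0 = -2)
I(Q) = -2/Q
S = 417 (S = -3 - 7*12*(-5) = -3 - 84*(-5) = -3 + 420 = 417)
1/(4373 + (I(X(√(4 - 5))) - S)) = 1/(4373 + (-2/√(4 - 5) - 1*417)) = 1/(4373 + (-2*(-I) - 417)) = 1/(4373 + (-(-2)*I - 417)) = 1/(4373 + (2*I - 417)) = 1/(4373 + (-417 + 2*I)) = 1/(3956 + 2*I) = (3956 - 2*I)/15649940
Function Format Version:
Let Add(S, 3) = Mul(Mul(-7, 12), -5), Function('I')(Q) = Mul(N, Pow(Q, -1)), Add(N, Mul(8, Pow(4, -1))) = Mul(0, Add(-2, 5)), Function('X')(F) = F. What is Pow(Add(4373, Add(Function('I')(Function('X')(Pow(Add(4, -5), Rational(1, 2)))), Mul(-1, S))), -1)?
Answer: Add(Rational(989, 3912485), Mul(Rational(-1, 7824970), I)) ≈ Add(0.00025278, Mul(-1.2780e-7, I))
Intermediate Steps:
N = -2 (N = Add(-2, Mul(0, Add(-2, 5))) = Add(-2, Mul(0, 3)) = Add(-2, 0) = -2)
Function('I')(Q) = Mul(-2, Pow(Q, -1))
S = 417 (S = Add(-3, Mul(Mul(-7, 12), -5)) = Add(-3, Mul(-84, -5)) = Add(-3, 420) = 417)
Pow(Add(4373, Add(Function('I')(Function('X')(Pow(Add(4, -5), Rational(1, 2)))), Mul(-1, S))), -1) = Pow(Add(4373, Add(Mul(-2, Pow(Pow(Add(4, -5), Rational(1, 2)), -1)), Mul(-1, 417))), -1) = Pow(Add(4373, Add(Mul(-2, Pow(Pow(-1, Rational(1, 2)), -1)), -417)), -1) = Pow(Add(4373, Add(Mul(-2, Pow(I, -1)), -417)), -1) = Pow(Add(4373, Add(Mul(-2, Mul(-1, I)), -417)), -1) = Pow(Add(4373, Add(Mul(2, I), -417)), -1) = Pow(Add(4373, Add(-417, Mul(2, I))), -1) = Pow(Add(3956, Mul(2, I)), -1) = Mul(Rational(1, 15649940), Add(3956, Mul(-2, I)))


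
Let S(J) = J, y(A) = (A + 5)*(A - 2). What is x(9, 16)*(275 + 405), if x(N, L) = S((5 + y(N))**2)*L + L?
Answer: 115436800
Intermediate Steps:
y(A) = (-2 + A)*(5 + A) (y(A) = (5 + A)*(-2 + A) = (-2 + A)*(5 + A))
x(N, L) = L + L*(-5 + N**2 + 3*N)**2 (x(N, L) = (5 + (-10 + N**2 + 3*N))**2*L + L = (-5 + N**2 + 3*N)**2*L + L = L*(-5 + N**2 + 3*N)**2 + L = L + L*(-5 + N**2 + 3*N)**2)
x(9, 16)*(275 + 405) = (16*(1 + (-5 + 9**2 + 3*9)**2))*(275 + 405) = (16*(1 + (-5 + 81 + 27)**2))*680 = (16*(1 + 103**2))*680 = (16*(1 + 10609))*680 = (16*10610)*680 = 169760*680 = 115436800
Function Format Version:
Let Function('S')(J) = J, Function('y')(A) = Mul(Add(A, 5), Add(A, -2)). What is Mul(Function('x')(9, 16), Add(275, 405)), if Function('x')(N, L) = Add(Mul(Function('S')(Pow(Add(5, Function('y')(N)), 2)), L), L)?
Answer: 115436800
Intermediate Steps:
Function('y')(A) = Mul(Add(-2, A), Add(5, A)) (Function('y')(A) = Mul(Add(5, A), Add(-2, A)) = Mul(Add(-2, A), Add(5, A)))
Function('x')(N, L) = Add(L, Mul(L, Pow(Add(-5, Pow(N, 2), Mul(3, N)), 2))) (Function('x')(N, L) = Add(Mul(Pow(Add(5, Add(-10, Pow(N, 2), Mul(3, N))), 2), L), L) = Add(Mul(Pow(Add(-5, Pow(N, 2), Mul(3, N)), 2), L), L) = Add(Mul(L, Pow(Add(-5, Pow(N, 2), Mul(3, N)), 2)), L) = Add(L, Mul(L, Pow(Add(-5, Pow(N, 2), Mul(3, N)), 2))))
Mul(Function('x')(9, 16), Add(275, 405)) = Mul(Mul(16, Add(1, Pow(Add(-5, Pow(9, 2), Mul(3, 9)), 2))), Add(275, 405)) = Mul(Mul(16, Add(1, Pow(Add(-5, 81, 27), 2))), 680) = Mul(Mul(16, Add(1, Pow(103, 2))), 680) = Mul(Mul(16, Add(1, 10609)), 680) = Mul(Mul(16, 10610), 680) = Mul(169760, 680) = 115436800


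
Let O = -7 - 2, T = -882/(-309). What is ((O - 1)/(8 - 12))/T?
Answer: 515/588 ≈ 0.87585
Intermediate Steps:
T = 294/103 (T = -882*(-1/309) = 294/103 ≈ 2.8544)
O = -9
((O - 1)/(8 - 12))/T = ((-9 - 1)/(8 - 12))/(294/103) = -10/(-4)*(103/294) = -10*(-¼)*(103/294) = (5/2)*(103/294) = 515/588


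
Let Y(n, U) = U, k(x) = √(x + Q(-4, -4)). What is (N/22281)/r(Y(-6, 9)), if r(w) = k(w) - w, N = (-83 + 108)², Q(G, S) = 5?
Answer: -1875/497609 - 625*√14/1492827 ≈ -0.0053345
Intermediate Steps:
k(x) = √(5 + x) (k(x) = √(x + 5) = √(5 + x))
N = 625 (N = 25² = 625)
r(w) = √(5 + w) - w
(N/22281)/r(Y(-6, 9)) = (625/22281)/(√(5 + 9) - 1*9) = (625*(1/22281))/(√14 - 9) = 625/(22281*(-9 + √14))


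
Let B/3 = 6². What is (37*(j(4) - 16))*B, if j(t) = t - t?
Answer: -63936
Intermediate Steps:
B = 108 (B = 3*6² = 3*36 = 108)
j(t) = 0
(37*(j(4) - 16))*B = (37*(0 - 16))*108 = (37*(-16))*108 = -592*108 = -63936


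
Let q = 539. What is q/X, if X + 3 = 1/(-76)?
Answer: -40964/229 ≈ -178.88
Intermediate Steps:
X = -229/76 (X = -3 + 1/(-76) = -3 - 1/76 = -229/76 ≈ -3.0132)
q/X = 539/(-229/76) = 539*(-76/229) = -40964/229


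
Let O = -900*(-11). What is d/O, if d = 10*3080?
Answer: 28/9 ≈ 3.1111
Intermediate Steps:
d = 30800
O = 9900
d/O = 30800/9900 = 30800*(1/9900) = 28/9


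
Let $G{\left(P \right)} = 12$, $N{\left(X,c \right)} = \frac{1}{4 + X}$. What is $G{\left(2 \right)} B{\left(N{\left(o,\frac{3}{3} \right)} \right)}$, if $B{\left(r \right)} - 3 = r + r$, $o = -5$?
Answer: $12$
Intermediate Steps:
$B{\left(r \right)} = 3 + 2 r$ ($B{\left(r \right)} = 3 + \left(r + r\right) = 3 + 2 r$)
$G{\left(2 \right)} B{\left(N{\left(o,\frac{3}{3} \right)} \right)} = 12 \left(3 + \frac{2}{4 - 5}\right) = 12 \left(3 + \frac{2}{-1}\right) = 12 \left(3 + 2 \left(-1\right)\right) = 12 \left(3 - 2\right) = 12 \cdot 1 = 12$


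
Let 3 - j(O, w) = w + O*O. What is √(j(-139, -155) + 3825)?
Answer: I*√15338 ≈ 123.85*I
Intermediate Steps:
j(O, w) = 3 - w - O² (j(O, w) = 3 - (w + O*O) = 3 - (w + O²) = 3 + (-w - O²) = 3 - w - O²)
√(j(-139, -155) + 3825) = √((3 - 1*(-155) - 1*(-139)²) + 3825) = √((3 + 155 - 1*19321) + 3825) = √((3 + 155 - 19321) + 3825) = √(-19163 + 3825) = √(-15338) = I*√15338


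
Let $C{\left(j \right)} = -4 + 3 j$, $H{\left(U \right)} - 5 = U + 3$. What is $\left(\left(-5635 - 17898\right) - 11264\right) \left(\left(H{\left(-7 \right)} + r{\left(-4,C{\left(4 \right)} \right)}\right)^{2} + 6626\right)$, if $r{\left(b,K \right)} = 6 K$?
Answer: $-314112519$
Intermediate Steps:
$H{\left(U \right)} = 8 + U$ ($H{\left(U \right)} = 5 + \left(U + 3\right) = 5 + \left(3 + U\right) = 8 + U$)
$\left(\left(-5635 - 17898\right) - 11264\right) \left(\left(H{\left(-7 \right)} + r{\left(-4,C{\left(4 \right)} \right)}\right)^{2} + 6626\right) = \left(\left(-5635 - 17898\right) - 11264\right) \left(\left(\left(8 - 7\right) + 6 \left(-4 + 3 \cdot 4\right)\right)^{2} + 6626\right) = \left(\left(-5635 - 17898\right) - 11264\right) \left(\left(1 + 6 \left(-4 + 12\right)\right)^{2} + 6626\right) = \left(-23533 - 11264\right) \left(\left(1 + 6 \cdot 8\right)^{2} + 6626\right) = - 34797 \left(\left(1 + 48\right)^{2} + 6626\right) = - 34797 \left(49^{2} + 6626\right) = - 34797 \left(2401 + 6626\right) = \left(-34797\right) 9027 = -314112519$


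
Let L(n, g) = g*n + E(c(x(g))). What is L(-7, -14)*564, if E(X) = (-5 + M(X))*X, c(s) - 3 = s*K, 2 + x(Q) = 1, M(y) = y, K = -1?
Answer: 53016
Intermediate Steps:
x(Q) = -1 (x(Q) = -2 + 1 = -1)
c(s) = 3 - s (c(s) = 3 + s*(-1) = 3 - s)
E(X) = X*(-5 + X) (E(X) = (-5 + X)*X = X*(-5 + X))
L(n, g) = -4 + g*n (L(n, g) = g*n + (3 - 1*(-1))*(-5 + (3 - 1*(-1))) = g*n + (3 + 1)*(-5 + (3 + 1)) = g*n + 4*(-5 + 4) = g*n + 4*(-1) = g*n - 4 = -4 + g*n)
L(-7, -14)*564 = (-4 - 14*(-7))*564 = (-4 + 98)*564 = 94*564 = 53016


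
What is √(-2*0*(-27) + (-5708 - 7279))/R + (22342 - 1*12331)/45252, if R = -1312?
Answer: 3337/15084 - 3*I*√1443/1312 ≈ 0.22123 - 0.08686*I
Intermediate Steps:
√(-2*0*(-27) + (-5708 - 7279))/R + (22342 - 1*12331)/45252 = √(-2*0*(-27) + (-5708 - 7279))/(-1312) + (22342 - 1*12331)/45252 = √(-1*0*(-27) - 12987)*(-1/1312) + (22342 - 12331)*(1/45252) = √(0*(-27) - 12987)*(-1/1312) + 10011*(1/45252) = √(0 - 12987)*(-1/1312) + 3337/15084 = √(-12987)*(-1/1312) + 3337/15084 = (3*I*√1443)*(-1/1312) + 3337/15084 = -3*I*√1443/1312 + 3337/15084 = 3337/15084 - 3*I*√1443/1312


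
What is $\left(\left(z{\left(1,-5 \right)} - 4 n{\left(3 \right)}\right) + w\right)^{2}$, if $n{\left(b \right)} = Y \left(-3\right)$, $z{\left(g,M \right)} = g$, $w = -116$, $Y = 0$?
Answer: $13225$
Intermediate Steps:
$n{\left(b \right)} = 0$ ($n{\left(b \right)} = 0 \left(-3\right) = 0$)
$\left(\left(z{\left(1,-5 \right)} - 4 n{\left(3 \right)}\right) + w\right)^{2} = \left(\left(1 - 0\right) - 116\right)^{2} = \left(\left(1 + 0\right) - 116\right)^{2} = \left(1 - 116\right)^{2} = \left(-115\right)^{2} = 13225$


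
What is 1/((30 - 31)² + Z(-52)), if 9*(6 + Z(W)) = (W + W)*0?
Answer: -⅕ ≈ -0.20000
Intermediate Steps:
Z(W) = -6 (Z(W) = -6 + ((W + W)*0)/9 = -6 + ((2*W)*0)/9 = -6 + (⅑)*0 = -6 + 0 = -6)
1/((30 - 31)² + Z(-52)) = 1/((30 - 31)² - 6) = 1/((-1)² - 6) = 1/(1 - 6) = 1/(-5) = -⅕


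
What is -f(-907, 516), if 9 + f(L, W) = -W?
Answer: 525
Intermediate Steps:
f(L, W) = -9 - W
-f(-907, 516) = -(-9 - 1*516) = -(-9 - 516) = -1*(-525) = 525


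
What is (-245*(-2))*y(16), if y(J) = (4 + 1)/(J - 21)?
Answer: -490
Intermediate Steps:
y(J) = 5/(-21 + J)
(-245*(-2))*y(16) = (-245*(-2))*(5/(-21 + 16)) = 490*(5/(-5)) = 490*(5*(-⅕)) = 490*(-1) = -490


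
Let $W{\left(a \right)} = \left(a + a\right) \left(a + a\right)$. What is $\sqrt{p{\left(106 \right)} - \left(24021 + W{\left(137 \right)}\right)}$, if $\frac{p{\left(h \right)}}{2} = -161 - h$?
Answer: $i \sqrt{99631} \approx 315.64 i$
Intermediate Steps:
$W{\left(a \right)} = 4 a^{2}$ ($W{\left(a \right)} = 2 a 2 a = 4 a^{2}$)
$p{\left(h \right)} = -322 - 2 h$ ($p{\left(h \right)} = 2 \left(-161 - h\right) = -322 - 2 h$)
$\sqrt{p{\left(106 \right)} - \left(24021 + W{\left(137 \right)}\right)} = \sqrt{\left(-322 - 212\right) - \left(24021 + 4 \cdot 137^{2}\right)} = \sqrt{\left(-322 - 212\right) - \left(24021 + 4 \cdot 18769\right)} = \sqrt{-534 - 99097} = \sqrt{-99631} = i \sqrt{99631}$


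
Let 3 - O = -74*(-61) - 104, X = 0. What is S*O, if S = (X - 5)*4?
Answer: 88140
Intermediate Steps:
O = -4407 (O = 3 - (-74*(-61) - 104) = 3 - (4514 - 104) = 3 - 1*4410 = 3 - 4410 = -4407)
S = -20 (S = (0 - 5)*4 = -5*4 = -20)
S*O = -20*(-4407) = 88140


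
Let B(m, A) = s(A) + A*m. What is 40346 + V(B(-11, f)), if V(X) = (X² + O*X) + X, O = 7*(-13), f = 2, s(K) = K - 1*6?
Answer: 43362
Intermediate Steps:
s(K) = -6 + K (s(K) = K - 6 = -6 + K)
B(m, A) = -6 + A + A*m (B(m, A) = (-6 + A) + A*m = -6 + A + A*m)
O = -91
V(X) = X² - 90*X (V(X) = (X² - 91*X) + X = X² - 90*X)
40346 + V(B(-11, f)) = 40346 + (-6 + 2 + 2*(-11))*(-90 + (-6 + 2 + 2*(-11))) = 40346 + (-6 + 2 - 22)*(-90 + (-6 + 2 - 22)) = 40346 - 26*(-90 - 26) = 40346 - 26*(-116) = 40346 + 3016 = 43362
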